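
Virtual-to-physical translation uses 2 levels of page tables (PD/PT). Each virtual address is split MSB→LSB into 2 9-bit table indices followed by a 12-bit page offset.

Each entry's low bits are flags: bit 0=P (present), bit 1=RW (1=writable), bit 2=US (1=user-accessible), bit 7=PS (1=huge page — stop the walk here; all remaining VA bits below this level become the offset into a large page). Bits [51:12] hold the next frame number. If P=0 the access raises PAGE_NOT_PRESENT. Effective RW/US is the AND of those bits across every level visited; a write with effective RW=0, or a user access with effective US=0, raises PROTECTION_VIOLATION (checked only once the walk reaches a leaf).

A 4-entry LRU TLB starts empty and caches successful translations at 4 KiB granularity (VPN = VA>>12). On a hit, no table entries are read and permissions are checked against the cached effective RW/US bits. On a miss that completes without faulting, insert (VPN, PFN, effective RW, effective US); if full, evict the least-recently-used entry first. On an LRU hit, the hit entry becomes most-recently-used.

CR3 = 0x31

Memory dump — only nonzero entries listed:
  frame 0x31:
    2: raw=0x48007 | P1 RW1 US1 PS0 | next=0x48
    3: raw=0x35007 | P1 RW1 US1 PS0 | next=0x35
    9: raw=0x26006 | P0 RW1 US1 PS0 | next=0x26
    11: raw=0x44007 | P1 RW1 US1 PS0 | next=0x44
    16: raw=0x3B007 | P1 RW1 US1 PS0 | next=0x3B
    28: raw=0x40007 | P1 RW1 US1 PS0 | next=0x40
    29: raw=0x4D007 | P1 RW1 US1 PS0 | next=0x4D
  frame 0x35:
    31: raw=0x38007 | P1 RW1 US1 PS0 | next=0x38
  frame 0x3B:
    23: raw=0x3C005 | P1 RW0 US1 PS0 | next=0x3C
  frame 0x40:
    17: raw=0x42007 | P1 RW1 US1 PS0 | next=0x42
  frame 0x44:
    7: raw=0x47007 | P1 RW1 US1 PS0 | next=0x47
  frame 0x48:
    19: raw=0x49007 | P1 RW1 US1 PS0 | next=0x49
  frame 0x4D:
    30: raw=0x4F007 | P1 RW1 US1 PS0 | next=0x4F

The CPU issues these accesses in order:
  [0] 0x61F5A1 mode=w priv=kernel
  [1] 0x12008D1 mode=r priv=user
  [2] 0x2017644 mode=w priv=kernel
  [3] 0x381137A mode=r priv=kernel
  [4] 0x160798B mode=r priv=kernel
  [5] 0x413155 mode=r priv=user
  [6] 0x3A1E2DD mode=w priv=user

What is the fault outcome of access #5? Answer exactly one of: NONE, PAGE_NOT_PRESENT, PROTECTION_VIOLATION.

Walk each access:
#0 VA=0x61F5A1 (w,kernel):
  L0: frame=0x31 idx=3 entry=0x35007 [P=1 RW=1 US=1 PS=0]
  L1: frame=0x35 idx=31 entry=0x38007 [P=1 RW=1 US=1 PS=0]
  → PA=0x385A1  (2 entries read)
#1 VA=0x12008D1 (r,user):
  L0: frame=0x31 idx=9 entry=0x26006 [P=0 RW=1 US=1 PS=0]
  ⇒ fault: PAGE_NOT_PRESENT  — 1 lookups
#2 VA=0x2017644 (w,kernel):
  L0: frame=0x31 idx=16 entry=0x3B007 [P=1 RW=1 US=1 PS=0]
  L1: frame=0x3B idx=23 entry=0x3C005 [P=1 RW=0 US=1 PS=0]
  ⇒ fault: PROTECTION_VIOLATION  — 2 lookups
#3 VA=0x381137A (r,kernel):
  L0: frame=0x31 idx=28 entry=0x40007 [P=1 RW=1 US=1 PS=0]
  L1: frame=0x40 idx=17 entry=0x42007 [P=1 RW=1 US=1 PS=0]
  → PA=0x4237A  (2 entries read)
#4 VA=0x160798B (r,kernel):
  L0: frame=0x31 idx=11 entry=0x44007 [P=1 RW=1 US=1 PS=0]
  L1: frame=0x44 idx=7 entry=0x47007 [P=1 RW=1 US=1 PS=0]
  → PA=0x4798B  (2 entries read)
#5 VA=0x413155 (r,user):
  L0: frame=0x31 idx=2 entry=0x48007 [P=1 RW=1 US=1 PS=0]
  L1: frame=0x48 idx=19 entry=0x49007 [P=1 RW=1 US=1 PS=0]
  → PA=0x49155  (2 entries read)
#6 VA=0x3A1E2DD (w,user):
  L0: frame=0x31 idx=29 entry=0x4D007 [P=1 RW=1 US=1 PS=0]
  L1: frame=0x4D idx=30 entry=0x4F007 [P=1 RW=1 US=1 PS=0]
  → PA=0x4F2DD  (2 entries read)

Access #5 fault: NONE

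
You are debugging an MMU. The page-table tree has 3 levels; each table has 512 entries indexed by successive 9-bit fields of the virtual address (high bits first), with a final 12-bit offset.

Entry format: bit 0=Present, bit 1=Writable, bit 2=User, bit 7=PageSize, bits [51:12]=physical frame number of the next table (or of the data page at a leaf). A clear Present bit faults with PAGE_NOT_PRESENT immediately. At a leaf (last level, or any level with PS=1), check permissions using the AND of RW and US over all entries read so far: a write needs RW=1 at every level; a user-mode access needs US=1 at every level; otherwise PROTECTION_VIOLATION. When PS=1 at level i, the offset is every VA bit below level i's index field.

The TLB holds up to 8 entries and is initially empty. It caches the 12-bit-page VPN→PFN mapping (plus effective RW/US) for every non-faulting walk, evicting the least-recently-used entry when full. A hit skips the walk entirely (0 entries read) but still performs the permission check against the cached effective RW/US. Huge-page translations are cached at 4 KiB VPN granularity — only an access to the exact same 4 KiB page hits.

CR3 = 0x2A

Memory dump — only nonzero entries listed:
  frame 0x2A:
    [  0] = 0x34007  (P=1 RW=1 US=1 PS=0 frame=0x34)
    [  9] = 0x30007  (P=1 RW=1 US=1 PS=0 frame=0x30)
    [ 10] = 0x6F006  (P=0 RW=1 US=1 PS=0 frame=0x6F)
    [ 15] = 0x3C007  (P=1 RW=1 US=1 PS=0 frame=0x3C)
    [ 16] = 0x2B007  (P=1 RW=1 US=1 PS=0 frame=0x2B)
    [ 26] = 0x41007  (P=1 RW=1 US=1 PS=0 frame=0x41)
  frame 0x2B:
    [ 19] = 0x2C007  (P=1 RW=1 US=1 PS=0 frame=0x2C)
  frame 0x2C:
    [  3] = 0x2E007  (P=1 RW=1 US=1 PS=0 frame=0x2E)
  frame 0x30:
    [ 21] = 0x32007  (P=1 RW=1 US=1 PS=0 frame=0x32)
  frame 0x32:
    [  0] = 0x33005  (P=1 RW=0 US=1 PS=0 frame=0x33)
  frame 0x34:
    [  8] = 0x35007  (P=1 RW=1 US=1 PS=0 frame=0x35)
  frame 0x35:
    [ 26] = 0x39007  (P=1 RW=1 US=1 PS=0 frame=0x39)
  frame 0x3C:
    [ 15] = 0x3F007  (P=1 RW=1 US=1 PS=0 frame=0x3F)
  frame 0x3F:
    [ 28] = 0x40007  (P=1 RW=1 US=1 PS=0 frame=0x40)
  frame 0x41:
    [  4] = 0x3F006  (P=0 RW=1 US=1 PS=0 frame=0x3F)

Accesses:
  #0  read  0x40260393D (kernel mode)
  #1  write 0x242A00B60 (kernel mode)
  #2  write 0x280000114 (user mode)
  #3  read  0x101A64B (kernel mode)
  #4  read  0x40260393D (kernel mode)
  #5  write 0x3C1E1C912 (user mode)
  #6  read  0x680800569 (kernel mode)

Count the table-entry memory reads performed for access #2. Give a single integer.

Per-access translation:
#0 VA=0x40260393D (r,kernel):
  [0] read 0x2A idx=16: raw=0x2B007 flags P=1 W=1 U=1 S=0
  [1] read 0x2B idx=19: raw=0x2C007 flags P=1 W=1 U=1 S=0
  [2] read 0x2C idx=3: raw=0x2E007 flags P=1 W=1 U=1 S=0
  ⇒ phys 0x2E93D  [3 reads]
#1 VA=0x242A00B60 (w,kernel):
  [0] read 0x2A idx=9: raw=0x30007 flags P=1 W=1 U=1 S=0
  [1] read 0x30 idx=21: raw=0x32007 flags P=1 W=1 U=1 S=0
  [2] read 0x32 idx=0: raw=0x33005 flags P=1 W=0 U=1 S=0
  → PROTECTION_VIOLATION  (3 entries read)
#2 VA=0x280000114 (w,user):
  [0] read 0x2A idx=10: raw=0x6F006 flags P=0 W=1 U=1 S=0
  → PAGE_NOT_PRESENT  (1 entries read)
#3 VA=0x101A64B (r,kernel):
  [0] read 0x2A idx=0: raw=0x34007 flags P=1 W=1 U=1 S=0
  [1] read 0x34 idx=8: raw=0x35007 flags P=1 W=1 U=1 S=0
  [2] read 0x35 idx=26: raw=0x39007 flags P=1 W=1 U=1 S=0
  ⇒ phys 0x3964B  [3 reads]
#4 VA=0x40260393D (r,kernel):
  TLB hit vpn=0x402603 → PA=0x2E93D
#5 VA=0x3C1E1C912 (w,user):
  [0] read 0x2A idx=15: raw=0x3C007 flags P=1 W=1 U=1 S=0
  [1] read 0x3C idx=15: raw=0x3F007 flags P=1 W=1 U=1 S=0
  [2] read 0x3F idx=28: raw=0x40007 flags P=1 W=1 U=1 S=0
  ⇒ phys 0x40912  [3 reads]
#6 VA=0x680800569 (r,kernel):
  [0] read 0x2A idx=26: raw=0x41007 flags P=1 W=1 U=1 S=0
  [1] read 0x41 idx=4: raw=0x3F006 flags P=0 W=1 U=1 S=0
  → PAGE_NOT_PRESENT  (2 entries read)

Entries read for #2: 1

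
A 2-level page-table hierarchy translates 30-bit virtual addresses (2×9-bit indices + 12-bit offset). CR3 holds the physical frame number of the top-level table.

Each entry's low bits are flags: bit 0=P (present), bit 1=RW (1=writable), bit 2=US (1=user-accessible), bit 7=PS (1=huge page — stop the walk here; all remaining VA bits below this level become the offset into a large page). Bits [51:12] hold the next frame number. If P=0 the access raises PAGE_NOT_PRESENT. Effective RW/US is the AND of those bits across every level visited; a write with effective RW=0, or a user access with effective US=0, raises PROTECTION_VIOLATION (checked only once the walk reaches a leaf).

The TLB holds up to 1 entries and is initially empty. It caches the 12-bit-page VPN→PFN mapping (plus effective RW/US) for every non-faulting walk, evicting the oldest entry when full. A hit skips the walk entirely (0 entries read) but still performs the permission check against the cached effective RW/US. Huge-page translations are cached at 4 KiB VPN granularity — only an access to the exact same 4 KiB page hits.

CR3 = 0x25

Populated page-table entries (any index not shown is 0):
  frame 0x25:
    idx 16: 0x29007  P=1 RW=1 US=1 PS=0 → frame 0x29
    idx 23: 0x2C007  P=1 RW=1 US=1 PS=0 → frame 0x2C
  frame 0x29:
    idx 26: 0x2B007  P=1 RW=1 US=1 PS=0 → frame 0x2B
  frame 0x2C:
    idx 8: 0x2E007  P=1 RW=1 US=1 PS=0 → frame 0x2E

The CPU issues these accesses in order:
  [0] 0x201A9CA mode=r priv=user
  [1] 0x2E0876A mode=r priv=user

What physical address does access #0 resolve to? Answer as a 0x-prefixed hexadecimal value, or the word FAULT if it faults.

Per-access translation:
#0 VA=0x201A9CA (r,user):
  L0: frame=0x25 idx=16 entry=0x29007 [P=1 RW=1 US=1 PS=0]
  L1: frame=0x29 idx=26 entry=0x2B007 [P=1 RW=1 US=1 PS=0]
  → PA=0x2B9CA  (2 entries read)
#1 VA=0x2E0876A (r,user):
  L0: frame=0x25 idx=23 entry=0x2C007 [P=1 RW=1 US=1 PS=0]
  L1: frame=0x2C idx=8 entry=0x2E007 [P=1 RW=1 US=1 PS=0]
  → PA=0x2E76A  (2 entries read)

Access #0 PA: 0x2B9CA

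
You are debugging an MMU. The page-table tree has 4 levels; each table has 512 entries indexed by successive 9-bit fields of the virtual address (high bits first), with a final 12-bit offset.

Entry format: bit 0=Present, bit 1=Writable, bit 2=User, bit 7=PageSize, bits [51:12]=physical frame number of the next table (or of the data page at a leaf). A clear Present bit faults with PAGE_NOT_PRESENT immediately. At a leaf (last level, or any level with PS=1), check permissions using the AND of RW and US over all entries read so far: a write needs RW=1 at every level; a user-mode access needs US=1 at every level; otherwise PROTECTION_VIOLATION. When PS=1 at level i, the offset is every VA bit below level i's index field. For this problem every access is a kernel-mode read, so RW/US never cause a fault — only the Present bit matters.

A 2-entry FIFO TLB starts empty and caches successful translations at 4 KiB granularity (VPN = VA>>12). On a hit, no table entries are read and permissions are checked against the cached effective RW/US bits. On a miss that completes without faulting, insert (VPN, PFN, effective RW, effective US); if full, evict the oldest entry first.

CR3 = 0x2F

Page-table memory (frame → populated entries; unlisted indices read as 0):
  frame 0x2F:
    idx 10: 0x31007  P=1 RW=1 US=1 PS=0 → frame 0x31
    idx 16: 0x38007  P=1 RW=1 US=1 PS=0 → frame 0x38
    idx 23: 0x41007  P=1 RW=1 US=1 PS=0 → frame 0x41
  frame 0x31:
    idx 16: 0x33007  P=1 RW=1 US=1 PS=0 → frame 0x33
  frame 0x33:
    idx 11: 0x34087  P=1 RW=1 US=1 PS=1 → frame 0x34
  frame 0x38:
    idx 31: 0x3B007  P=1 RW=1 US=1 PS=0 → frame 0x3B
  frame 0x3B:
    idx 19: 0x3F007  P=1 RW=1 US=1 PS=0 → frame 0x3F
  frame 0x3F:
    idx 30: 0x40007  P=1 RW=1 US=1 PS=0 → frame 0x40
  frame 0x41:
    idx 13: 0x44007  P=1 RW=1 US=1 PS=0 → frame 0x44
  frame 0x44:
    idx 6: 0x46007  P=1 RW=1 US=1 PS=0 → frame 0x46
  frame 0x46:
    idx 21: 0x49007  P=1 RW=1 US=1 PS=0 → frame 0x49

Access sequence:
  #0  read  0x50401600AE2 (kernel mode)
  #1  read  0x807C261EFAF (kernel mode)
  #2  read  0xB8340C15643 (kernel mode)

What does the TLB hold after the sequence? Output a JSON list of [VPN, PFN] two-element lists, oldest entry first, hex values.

Walk each access:
#0 VA=0x50401600AE2 (r,kernel):
  [0] read 0x2F idx=10: raw=0x31007 flags P=1 W=1 U=1 S=0
  [1] read 0x31 idx=16: raw=0x33007 flags P=1 W=1 U=1 S=0
  [2] read 0x33 idx=11: raw=0x34087 flags P=1 W=1 U=1 S=1
  ✓ 0x34AE2 (huge @L2)  — 3 lookups
#1 VA=0x807C261EFAF (r,kernel):
  [0] read 0x2F idx=16: raw=0x38007 flags P=1 W=1 U=1 S=0
  [1] read 0x38 idx=31: raw=0x3B007 flags P=1 W=1 U=1 S=0
  [2] read 0x3B idx=19: raw=0x3F007 flags P=1 W=1 U=1 S=0
  [3] read 0x3F idx=30: raw=0x40007 flags P=1 W=1 U=1 S=0
  ✓ 0x40FAF  — 4 lookups
#2 VA=0xB8340C15643 (r,kernel):
  [0] read 0x2F idx=23: raw=0x41007 flags P=1 W=1 U=1 S=0
  [1] read 0x41 idx=13: raw=0x44007 flags P=1 W=1 U=1 S=0
  [2] read 0x44 idx=6: raw=0x46007 flags P=1 W=1 U=1 S=0
  [3] read 0x46 idx=21: raw=0x49007 flags P=1 W=1 U=1 S=0
  ✓ 0x49643  — 4 lookups

TLB: [["0x807C261E", "0x40"], ["0xB8340C15", "0x49"]]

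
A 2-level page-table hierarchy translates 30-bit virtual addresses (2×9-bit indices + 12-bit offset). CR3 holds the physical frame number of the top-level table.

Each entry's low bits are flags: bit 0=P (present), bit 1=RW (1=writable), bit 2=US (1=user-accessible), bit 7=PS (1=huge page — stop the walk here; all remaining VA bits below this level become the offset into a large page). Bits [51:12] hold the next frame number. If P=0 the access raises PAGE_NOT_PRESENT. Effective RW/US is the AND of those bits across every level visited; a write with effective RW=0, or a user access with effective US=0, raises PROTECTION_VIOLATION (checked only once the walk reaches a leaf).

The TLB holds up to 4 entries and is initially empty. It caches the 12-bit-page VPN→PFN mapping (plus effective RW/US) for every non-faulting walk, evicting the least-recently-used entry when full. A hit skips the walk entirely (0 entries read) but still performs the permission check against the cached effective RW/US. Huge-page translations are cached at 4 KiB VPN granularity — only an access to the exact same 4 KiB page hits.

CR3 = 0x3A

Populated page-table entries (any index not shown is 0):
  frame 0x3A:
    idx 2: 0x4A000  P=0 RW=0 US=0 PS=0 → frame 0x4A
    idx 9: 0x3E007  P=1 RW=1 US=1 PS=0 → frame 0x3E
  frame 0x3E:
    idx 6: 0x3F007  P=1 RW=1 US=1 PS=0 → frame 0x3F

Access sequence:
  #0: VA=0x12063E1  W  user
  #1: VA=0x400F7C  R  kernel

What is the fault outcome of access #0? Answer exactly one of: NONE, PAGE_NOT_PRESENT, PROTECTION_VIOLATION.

Trace:
#0 VA=0x12063E1 (w,user):
  lvl0: tbl 0x3A, slot 9 ⇒ 0x3E007 (P1/RW1/US1/PS0)
  lvl1: tbl 0x3E, slot 6 ⇒ 0x3F007 (P1/RW1/US1/PS0)
  ✓ 0x3F3E1  — 2 lookups
#1 VA=0x400F7C (r,kernel):
  lvl0: tbl 0x3A, slot 2 ⇒ 0x4A000 (P0/RW0/US0/PS0)
  ✗ PAGE_NOT_PRESENT  [1 reads]

Access #0 fault: NONE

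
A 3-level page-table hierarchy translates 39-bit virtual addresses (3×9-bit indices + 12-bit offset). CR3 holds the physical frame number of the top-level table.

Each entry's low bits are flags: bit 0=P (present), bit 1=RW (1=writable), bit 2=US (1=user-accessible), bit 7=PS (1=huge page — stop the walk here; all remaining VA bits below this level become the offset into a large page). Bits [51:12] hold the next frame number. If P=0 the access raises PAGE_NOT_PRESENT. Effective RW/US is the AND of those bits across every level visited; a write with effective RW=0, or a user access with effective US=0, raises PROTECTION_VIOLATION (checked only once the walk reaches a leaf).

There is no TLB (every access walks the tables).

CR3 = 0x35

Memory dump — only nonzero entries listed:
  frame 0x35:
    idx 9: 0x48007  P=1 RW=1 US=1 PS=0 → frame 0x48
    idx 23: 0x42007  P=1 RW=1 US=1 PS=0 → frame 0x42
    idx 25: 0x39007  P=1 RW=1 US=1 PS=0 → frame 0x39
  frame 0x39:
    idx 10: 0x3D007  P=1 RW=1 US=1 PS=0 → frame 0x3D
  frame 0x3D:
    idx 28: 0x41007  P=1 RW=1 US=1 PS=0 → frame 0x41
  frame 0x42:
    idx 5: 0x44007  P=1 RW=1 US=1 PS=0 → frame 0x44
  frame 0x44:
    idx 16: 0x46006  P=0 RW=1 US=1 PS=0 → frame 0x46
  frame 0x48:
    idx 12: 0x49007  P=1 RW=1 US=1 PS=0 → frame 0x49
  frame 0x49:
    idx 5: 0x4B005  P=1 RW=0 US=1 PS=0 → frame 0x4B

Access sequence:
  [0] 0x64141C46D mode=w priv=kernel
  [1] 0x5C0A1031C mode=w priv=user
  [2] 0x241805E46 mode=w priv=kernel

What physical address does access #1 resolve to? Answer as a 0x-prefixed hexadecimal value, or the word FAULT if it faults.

Walk each access:
#0 VA=0x64141C46D (w,kernel):
  [0] read 0x35 idx=25: raw=0x39007 flags P=1 W=1 U=1 S=0
  [1] read 0x39 idx=10: raw=0x3D007 flags P=1 W=1 U=1 S=0
  [2] read 0x3D idx=28: raw=0x41007 flags P=1 W=1 U=1 S=0
  → PA=0x4146D  (3 entries read)
#1 VA=0x5C0A1031C (w,user):
  [0] read 0x35 idx=23: raw=0x42007 flags P=1 W=1 U=1 S=0
  [1] read 0x42 idx=5: raw=0x44007 flags P=1 W=1 U=1 S=0
  [2] read 0x44 idx=16: raw=0x46006 flags P=0 W=1 U=1 S=0
  ✗ PAGE_NOT_PRESENT  [3 reads]
#2 VA=0x241805E46 (w,kernel):
  [0] read 0x35 idx=9: raw=0x48007 flags P=1 W=1 U=1 S=0
  [1] read 0x48 idx=12: raw=0x49007 flags P=1 W=1 U=1 S=0
  [2] read 0x49 idx=5: raw=0x4B005 flags P=1 W=0 U=1 S=0
  ✗ PROTECTION_VIOLATION  [3 reads]

Access #1 PA: FAULT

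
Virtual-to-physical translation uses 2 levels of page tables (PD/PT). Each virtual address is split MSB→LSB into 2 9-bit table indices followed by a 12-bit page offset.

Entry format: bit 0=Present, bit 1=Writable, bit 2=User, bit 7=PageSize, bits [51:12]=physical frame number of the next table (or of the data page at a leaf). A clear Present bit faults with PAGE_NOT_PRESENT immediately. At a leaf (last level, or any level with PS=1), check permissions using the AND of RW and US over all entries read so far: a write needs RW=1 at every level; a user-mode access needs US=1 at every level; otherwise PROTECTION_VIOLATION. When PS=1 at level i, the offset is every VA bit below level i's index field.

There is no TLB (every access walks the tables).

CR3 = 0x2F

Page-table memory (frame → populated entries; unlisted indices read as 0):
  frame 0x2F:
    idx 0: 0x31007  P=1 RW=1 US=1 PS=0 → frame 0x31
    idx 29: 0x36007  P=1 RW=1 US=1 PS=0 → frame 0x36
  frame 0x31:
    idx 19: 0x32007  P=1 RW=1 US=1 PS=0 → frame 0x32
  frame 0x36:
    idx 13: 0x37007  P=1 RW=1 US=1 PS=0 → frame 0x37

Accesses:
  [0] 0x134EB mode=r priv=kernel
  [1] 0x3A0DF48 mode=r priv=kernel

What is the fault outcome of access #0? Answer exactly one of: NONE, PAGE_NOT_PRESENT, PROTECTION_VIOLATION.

Walk each access:
#0 VA=0x134EB (r,kernel):
  L0: frame=0x2F idx=0 entry=0x31007 [P=1 RW=1 US=1 PS=0]
  L1: frame=0x31 idx=19 entry=0x32007 [P=1 RW=1 US=1 PS=0]
  ⇒ phys 0x324EB  [2 reads]
#1 VA=0x3A0DF48 (r,kernel):
  L0: frame=0x2F idx=29 entry=0x36007 [P=1 RW=1 US=1 PS=0]
  L1: frame=0x36 idx=13 entry=0x37007 [P=1 RW=1 US=1 PS=0]
  ⇒ phys 0x37F48  [2 reads]

Access #0 fault: NONE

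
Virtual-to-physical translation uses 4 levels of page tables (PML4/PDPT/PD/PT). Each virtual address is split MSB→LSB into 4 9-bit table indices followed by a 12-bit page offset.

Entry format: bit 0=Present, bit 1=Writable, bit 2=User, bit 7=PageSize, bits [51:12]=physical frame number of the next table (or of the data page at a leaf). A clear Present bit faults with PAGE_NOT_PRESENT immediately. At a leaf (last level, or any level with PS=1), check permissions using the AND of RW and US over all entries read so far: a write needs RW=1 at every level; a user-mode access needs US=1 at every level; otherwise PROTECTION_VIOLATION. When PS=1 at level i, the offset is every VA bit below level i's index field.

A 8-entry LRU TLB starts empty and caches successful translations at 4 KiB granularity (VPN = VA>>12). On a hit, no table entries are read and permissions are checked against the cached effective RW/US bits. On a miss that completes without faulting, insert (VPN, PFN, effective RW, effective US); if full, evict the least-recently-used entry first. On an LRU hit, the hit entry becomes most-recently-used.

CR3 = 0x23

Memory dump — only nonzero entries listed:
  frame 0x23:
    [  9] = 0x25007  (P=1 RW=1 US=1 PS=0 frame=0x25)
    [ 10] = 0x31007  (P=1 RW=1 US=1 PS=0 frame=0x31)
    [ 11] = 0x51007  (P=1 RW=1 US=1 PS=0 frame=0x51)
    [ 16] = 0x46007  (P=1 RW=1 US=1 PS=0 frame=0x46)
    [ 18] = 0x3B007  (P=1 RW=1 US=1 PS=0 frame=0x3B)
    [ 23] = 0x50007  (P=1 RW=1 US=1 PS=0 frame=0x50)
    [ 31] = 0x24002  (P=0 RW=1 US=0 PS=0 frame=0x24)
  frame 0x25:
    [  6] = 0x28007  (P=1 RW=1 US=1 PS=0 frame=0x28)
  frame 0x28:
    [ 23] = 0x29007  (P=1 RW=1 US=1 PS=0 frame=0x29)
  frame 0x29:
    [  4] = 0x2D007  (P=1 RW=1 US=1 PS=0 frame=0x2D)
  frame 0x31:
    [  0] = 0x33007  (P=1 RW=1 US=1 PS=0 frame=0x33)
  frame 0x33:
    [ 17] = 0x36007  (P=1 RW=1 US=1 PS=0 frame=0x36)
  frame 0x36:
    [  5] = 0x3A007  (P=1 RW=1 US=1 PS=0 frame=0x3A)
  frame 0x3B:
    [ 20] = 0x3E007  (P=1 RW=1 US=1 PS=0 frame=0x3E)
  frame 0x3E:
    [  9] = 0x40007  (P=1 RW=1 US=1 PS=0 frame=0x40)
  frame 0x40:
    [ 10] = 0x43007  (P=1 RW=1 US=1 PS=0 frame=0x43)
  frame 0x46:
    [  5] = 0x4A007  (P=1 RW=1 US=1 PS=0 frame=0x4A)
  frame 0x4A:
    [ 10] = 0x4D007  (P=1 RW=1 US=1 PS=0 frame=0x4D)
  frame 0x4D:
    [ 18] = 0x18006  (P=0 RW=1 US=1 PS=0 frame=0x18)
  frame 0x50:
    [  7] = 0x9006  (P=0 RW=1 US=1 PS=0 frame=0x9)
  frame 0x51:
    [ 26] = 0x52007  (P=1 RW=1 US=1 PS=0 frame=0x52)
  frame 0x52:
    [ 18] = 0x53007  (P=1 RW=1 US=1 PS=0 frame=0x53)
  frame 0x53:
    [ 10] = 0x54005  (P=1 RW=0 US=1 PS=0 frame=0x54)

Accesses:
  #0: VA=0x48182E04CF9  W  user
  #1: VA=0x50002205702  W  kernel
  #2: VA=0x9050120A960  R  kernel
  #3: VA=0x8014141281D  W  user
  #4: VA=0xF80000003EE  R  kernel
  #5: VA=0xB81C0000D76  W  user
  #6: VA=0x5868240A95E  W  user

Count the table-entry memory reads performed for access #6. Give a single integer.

Trace:
#0 VA=0x48182E04CF9 (w,user):
  L0 @0x23[9] → 0x25007  P=1,RW=1,US=1,PS=0
  L1 @0x25[6] → 0x28007  P=1,RW=1,US=1,PS=0
  L2 @0x28[23] → 0x29007  P=1,RW=1,US=1,PS=0
  L3 @0x29[4] → 0x2D007  P=1,RW=1,US=1,PS=0
  ✓ 0x2DCF9  — 4 lookups
#1 VA=0x50002205702 (w,kernel):
  L0 @0x23[10] → 0x31007  P=1,RW=1,US=1,PS=0
  L1 @0x31[0] → 0x33007  P=1,RW=1,US=1,PS=0
  L2 @0x33[17] → 0x36007  P=1,RW=1,US=1,PS=0
  L3 @0x36[5] → 0x3A007  P=1,RW=1,US=1,PS=0
  ✓ 0x3A702  — 4 lookups
#2 VA=0x9050120A960 (r,kernel):
  L0 @0x23[18] → 0x3B007  P=1,RW=1,US=1,PS=0
  L1 @0x3B[20] → 0x3E007  P=1,RW=1,US=1,PS=0
  L2 @0x3E[9] → 0x40007  P=1,RW=1,US=1,PS=0
  L3 @0x40[10] → 0x43007  P=1,RW=1,US=1,PS=0
  ✓ 0x43960  — 4 lookups
#3 VA=0x8014141281D (w,user):
  L0 @0x23[16] → 0x46007  P=1,RW=1,US=1,PS=0
  L1 @0x46[5] → 0x4A007  P=1,RW=1,US=1,PS=0
  L2 @0x4A[10] → 0x4D007  P=1,RW=1,US=1,PS=0
  L3 @0x4D[18] → 0x18006  P=0,RW=1,US=1,PS=0
  → PAGE_NOT_PRESENT  (4 entries read)
#4 VA=0xF80000003EE (r,kernel):
  L0 @0x23[31] → 0x24002  P=0,RW=1,US=0,PS=0
  → PAGE_NOT_PRESENT  (1 entries read)
#5 VA=0xB81C0000D76 (w,user):
  L0 @0x23[23] → 0x50007  P=1,RW=1,US=1,PS=0
  L1 @0x50[7] → 0x9006  P=0,RW=1,US=1,PS=0
  → PAGE_NOT_PRESENT  (2 entries read)
#6 VA=0x5868240A95E (w,user):
  L0 @0x23[11] → 0x51007  P=1,RW=1,US=1,PS=0
  L1 @0x51[26] → 0x52007  P=1,RW=1,US=1,PS=0
  L2 @0x52[18] → 0x53007  P=1,RW=1,US=1,PS=0
  L3 @0x53[10] → 0x54005  P=1,RW=0,US=1,PS=0
  → PROTECTION_VIOLATION  (4 entries read)

Entries read for #6: 4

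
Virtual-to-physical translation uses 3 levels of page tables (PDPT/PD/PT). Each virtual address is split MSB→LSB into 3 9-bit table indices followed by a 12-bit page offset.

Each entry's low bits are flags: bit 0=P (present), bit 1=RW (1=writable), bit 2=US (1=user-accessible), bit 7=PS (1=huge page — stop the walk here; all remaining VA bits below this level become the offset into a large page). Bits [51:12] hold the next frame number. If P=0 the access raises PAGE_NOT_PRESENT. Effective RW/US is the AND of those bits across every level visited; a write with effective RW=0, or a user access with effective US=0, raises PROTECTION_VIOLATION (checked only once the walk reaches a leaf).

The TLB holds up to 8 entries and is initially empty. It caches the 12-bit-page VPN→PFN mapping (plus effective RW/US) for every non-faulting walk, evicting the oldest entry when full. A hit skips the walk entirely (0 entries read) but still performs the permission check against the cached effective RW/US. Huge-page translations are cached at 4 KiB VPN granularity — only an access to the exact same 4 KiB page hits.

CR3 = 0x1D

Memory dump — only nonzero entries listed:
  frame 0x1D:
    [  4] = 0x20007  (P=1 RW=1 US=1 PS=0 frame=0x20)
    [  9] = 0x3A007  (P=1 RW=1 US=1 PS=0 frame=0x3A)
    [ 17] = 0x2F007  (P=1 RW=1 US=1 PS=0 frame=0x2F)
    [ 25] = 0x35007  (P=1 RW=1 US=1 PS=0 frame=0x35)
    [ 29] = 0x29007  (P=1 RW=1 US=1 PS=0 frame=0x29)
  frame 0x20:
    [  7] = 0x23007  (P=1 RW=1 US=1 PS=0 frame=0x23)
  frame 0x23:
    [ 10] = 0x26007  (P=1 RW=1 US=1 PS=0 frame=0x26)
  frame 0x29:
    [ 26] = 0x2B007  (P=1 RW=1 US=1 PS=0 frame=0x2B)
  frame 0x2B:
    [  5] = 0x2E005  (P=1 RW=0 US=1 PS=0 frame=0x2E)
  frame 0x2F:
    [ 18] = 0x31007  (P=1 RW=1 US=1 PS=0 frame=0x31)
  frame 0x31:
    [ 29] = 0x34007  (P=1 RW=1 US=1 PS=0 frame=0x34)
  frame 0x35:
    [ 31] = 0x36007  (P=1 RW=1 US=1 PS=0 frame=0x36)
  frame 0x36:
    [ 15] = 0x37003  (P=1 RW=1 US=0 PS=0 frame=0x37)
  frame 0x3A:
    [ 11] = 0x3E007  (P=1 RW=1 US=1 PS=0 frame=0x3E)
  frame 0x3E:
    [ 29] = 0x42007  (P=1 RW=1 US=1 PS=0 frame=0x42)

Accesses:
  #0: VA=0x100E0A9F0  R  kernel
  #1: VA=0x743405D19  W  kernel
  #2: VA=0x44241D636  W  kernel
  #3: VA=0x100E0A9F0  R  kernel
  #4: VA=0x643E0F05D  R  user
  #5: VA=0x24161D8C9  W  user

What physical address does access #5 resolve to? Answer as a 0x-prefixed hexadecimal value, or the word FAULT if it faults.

Trace:
#0 VA=0x100E0A9F0 (r,kernel):
  [0] read 0x1D idx=4: raw=0x20007 flags P=1 W=1 U=1 S=0
  [1] read 0x20 idx=7: raw=0x23007 flags P=1 W=1 U=1 S=0
  [2] read 0x23 idx=10: raw=0x26007 flags P=1 W=1 U=1 S=0
  → PA=0x269F0  (3 entries read)
#1 VA=0x743405D19 (w,kernel):
  [0] read 0x1D idx=29: raw=0x29007 flags P=1 W=1 U=1 S=0
  [1] read 0x29 idx=26: raw=0x2B007 flags P=1 W=1 U=1 S=0
  [2] read 0x2B idx=5: raw=0x2E005 flags P=1 W=0 U=1 S=0
  → PROTECTION_VIOLATION  (3 entries read)
#2 VA=0x44241D636 (w,kernel):
  [0] read 0x1D idx=17: raw=0x2F007 flags P=1 W=1 U=1 S=0
  [1] read 0x2F idx=18: raw=0x31007 flags P=1 W=1 U=1 S=0
  [2] read 0x31 idx=29: raw=0x34007 flags P=1 W=1 U=1 S=0
  → PA=0x34636  (3 entries read)
#3 VA=0x100E0A9F0 (r,kernel):
  TLB hit vpn=0x100E0A → PA=0x269F0
#4 VA=0x643E0F05D (r,user):
  [0] read 0x1D idx=25: raw=0x35007 flags P=1 W=1 U=1 S=0
  [1] read 0x35 idx=31: raw=0x36007 flags P=1 W=1 U=1 S=0
  [2] read 0x36 idx=15: raw=0x37003 flags P=1 W=1 U=0 S=0
  → PROTECTION_VIOLATION  (3 entries read)
#5 VA=0x24161D8C9 (w,user):
  [0] read 0x1D idx=9: raw=0x3A007 flags P=1 W=1 U=1 S=0
  [1] read 0x3A idx=11: raw=0x3E007 flags P=1 W=1 U=1 S=0
  [2] read 0x3E idx=29: raw=0x42007 flags P=1 W=1 U=1 S=0
  → PA=0x428C9  (3 entries read)

Access #5 PA: 0x428C9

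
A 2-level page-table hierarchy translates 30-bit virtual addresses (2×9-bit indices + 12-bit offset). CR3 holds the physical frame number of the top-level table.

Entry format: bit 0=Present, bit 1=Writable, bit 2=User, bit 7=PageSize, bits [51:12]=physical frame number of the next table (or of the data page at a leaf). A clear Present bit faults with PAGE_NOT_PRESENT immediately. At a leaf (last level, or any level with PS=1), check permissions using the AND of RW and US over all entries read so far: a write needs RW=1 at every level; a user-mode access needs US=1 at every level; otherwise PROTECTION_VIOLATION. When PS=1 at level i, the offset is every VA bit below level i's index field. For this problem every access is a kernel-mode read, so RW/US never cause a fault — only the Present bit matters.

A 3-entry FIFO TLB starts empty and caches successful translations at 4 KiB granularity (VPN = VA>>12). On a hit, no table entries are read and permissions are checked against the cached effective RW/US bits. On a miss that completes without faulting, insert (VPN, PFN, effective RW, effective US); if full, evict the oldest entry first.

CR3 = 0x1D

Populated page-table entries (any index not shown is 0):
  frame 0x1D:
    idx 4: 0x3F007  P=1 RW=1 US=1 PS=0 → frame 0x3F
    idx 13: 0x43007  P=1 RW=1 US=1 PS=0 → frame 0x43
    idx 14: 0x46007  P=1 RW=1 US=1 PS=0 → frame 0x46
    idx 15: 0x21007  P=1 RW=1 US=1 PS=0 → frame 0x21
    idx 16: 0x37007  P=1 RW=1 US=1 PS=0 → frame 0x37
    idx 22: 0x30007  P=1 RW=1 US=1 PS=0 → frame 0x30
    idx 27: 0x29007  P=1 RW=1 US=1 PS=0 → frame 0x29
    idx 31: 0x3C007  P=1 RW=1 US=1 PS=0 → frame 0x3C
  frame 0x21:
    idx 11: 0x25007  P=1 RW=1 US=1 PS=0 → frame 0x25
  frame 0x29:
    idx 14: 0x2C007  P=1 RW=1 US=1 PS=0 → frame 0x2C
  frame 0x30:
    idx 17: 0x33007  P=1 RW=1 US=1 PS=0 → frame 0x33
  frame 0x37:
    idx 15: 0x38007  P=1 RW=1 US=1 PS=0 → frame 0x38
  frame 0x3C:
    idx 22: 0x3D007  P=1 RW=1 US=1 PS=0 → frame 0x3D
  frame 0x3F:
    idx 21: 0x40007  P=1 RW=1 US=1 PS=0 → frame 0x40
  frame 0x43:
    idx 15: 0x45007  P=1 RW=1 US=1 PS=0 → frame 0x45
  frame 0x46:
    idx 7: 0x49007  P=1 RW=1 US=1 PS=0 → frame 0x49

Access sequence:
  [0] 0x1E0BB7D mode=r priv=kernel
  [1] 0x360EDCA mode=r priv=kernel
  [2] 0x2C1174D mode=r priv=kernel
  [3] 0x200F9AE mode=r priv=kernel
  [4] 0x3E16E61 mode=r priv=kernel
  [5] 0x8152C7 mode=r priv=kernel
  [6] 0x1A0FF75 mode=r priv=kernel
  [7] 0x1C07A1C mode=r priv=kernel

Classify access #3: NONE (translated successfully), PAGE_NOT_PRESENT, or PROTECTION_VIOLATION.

Trace:
#0 VA=0x1E0BB7D (r,kernel):
  lvl0: tbl 0x1D, slot 15 ⇒ 0x21007 (P1/RW1/US1/PS0)
  lvl1: tbl 0x21, slot 11 ⇒ 0x25007 (P1/RW1/US1/PS0)
  ✓ 0x25B7D  — 2 lookups
#1 VA=0x360EDCA (r,kernel):
  lvl0: tbl 0x1D, slot 27 ⇒ 0x29007 (P1/RW1/US1/PS0)
  lvl1: tbl 0x29, slot 14 ⇒ 0x2C007 (P1/RW1/US1/PS0)
  ✓ 0x2CDCA  — 2 lookups
#2 VA=0x2C1174D (r,kernel):
  lvl0: tbl 0x1D, slot 22 ⇒ 0x30007 (P1/RW1/US1/PS0)
  lvl1: tbl 0x30, slot 17 ⇒ 0x33007 (P1/RW1/US1/PS0)
  ✓ 0x3374D  — 2 lookups
#3 VA=0x200F9AE (r,kernel):
  lvl0: tbl 0x1D, slot 16 ⇒ 0x37007 (P1/RW1/US1/PS0)
  lvl1: tbl 0x37, slot 15 ⇒ 0x38007 (P1/RW1/US1/PS0)
  ✓ 0x389AE  — 2 lookups
#4 VA=0x3E16E61 (r,kernel):
  lvl0: tbl 0x1D, slot 31 ⇒ 0x3C007 (P1/RW1/US1/PS0)
  lvl1: tbl 0x3C, slot 22 ⇒ 0x3D007 (P1/RW1/US1/PS0)
  ✓ 0x3DE61  — 2 lookups
#5 VA=0x8152C7 (r,kernel):
  lvl0: tbl 0x1D, slot 4 ⇒ 0x3F007 (P1/RW1/US1/PS0)
  lvl1: tbl 0x3F, slot 21 ⇒ 0x40007 (P1/RW1/US1/PS0)
  ✓ 0x402C7  — 2 lookups
#6 VA=0x1A0FF75 (r,kernel):
  lvl0: tbl 0x1D, slot 13 ⇒ 0x43007 (P1/RW1/US1/PS0)
  lvl1: tbl 0x43, slot 15 ⇒ 0x45007 (P1/RW1/US1/PS0)
  ✓ 0x45F75  — 2 lookups
#7 VA=0x1C07A1C (r,kernel):
  lvl0: tbl 0x1D, slot 14 ⇒ 0x46007 (P1/RW1/US1/PS0)
  lvl1: tbl 0x46, slot 7 ⇒ 0x49007 (P1/RW1/US1/PS0)
  ✓ 0x49A1C  — 2 lookups

Access #3 fault: NONE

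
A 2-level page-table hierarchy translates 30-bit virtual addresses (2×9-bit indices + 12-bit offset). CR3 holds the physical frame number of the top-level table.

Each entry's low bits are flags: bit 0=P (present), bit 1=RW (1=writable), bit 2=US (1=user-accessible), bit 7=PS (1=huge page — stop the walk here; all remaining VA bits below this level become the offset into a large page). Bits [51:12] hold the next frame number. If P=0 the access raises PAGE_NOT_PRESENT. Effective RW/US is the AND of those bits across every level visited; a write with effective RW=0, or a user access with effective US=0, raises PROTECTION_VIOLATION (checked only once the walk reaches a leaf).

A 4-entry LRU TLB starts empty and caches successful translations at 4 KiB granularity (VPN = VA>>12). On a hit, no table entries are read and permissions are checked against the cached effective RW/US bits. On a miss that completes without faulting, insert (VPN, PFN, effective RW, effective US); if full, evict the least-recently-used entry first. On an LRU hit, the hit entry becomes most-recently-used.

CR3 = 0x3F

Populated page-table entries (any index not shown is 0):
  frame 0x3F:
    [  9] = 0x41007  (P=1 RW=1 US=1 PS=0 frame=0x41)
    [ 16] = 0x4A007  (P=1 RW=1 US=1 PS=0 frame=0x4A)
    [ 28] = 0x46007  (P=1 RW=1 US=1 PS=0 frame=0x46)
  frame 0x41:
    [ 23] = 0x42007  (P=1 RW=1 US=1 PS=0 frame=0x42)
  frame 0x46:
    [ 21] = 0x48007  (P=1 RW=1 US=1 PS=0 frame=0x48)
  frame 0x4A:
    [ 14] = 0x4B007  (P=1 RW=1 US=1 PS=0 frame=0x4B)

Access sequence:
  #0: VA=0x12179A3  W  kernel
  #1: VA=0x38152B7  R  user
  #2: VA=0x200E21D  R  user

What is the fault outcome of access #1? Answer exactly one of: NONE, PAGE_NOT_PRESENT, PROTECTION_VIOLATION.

Walk each access:
#0 VA=0x12179A3 (w,kernel):
  [0] read 0x3F idx=9: raw=0x41007 flags P=1 W=1 U=1 S=0
  [1] read 0x41 idx=23: raw=0x42007 flags P=1 W=1 U=1 S=0
  → PA=0x429A3  (2 entries read)
#1 VA=0x38152B7 (r,user):
  [0] read 0x3F idx=28: raw=0x46007 flags P=1 W=1 U=1 S=0
  [1] read 0x46 idx=21: raw=0x48007 flags P=1 W=1 U=1 S=0
  → PA=0x482B7  (2 entries read)
#2 VA=0x200E21D (r,user):
  [0] read 0x3F idx=16: raw=0x4A007 flags P=1 W=1 U=1 S=0
  [1] read 0x4A idx=14: raw=0x4B007 flags P=1 W=1 U=1 S=0
  → PA=0x4B21D  (2 entries read)

Access #1 fault: NONE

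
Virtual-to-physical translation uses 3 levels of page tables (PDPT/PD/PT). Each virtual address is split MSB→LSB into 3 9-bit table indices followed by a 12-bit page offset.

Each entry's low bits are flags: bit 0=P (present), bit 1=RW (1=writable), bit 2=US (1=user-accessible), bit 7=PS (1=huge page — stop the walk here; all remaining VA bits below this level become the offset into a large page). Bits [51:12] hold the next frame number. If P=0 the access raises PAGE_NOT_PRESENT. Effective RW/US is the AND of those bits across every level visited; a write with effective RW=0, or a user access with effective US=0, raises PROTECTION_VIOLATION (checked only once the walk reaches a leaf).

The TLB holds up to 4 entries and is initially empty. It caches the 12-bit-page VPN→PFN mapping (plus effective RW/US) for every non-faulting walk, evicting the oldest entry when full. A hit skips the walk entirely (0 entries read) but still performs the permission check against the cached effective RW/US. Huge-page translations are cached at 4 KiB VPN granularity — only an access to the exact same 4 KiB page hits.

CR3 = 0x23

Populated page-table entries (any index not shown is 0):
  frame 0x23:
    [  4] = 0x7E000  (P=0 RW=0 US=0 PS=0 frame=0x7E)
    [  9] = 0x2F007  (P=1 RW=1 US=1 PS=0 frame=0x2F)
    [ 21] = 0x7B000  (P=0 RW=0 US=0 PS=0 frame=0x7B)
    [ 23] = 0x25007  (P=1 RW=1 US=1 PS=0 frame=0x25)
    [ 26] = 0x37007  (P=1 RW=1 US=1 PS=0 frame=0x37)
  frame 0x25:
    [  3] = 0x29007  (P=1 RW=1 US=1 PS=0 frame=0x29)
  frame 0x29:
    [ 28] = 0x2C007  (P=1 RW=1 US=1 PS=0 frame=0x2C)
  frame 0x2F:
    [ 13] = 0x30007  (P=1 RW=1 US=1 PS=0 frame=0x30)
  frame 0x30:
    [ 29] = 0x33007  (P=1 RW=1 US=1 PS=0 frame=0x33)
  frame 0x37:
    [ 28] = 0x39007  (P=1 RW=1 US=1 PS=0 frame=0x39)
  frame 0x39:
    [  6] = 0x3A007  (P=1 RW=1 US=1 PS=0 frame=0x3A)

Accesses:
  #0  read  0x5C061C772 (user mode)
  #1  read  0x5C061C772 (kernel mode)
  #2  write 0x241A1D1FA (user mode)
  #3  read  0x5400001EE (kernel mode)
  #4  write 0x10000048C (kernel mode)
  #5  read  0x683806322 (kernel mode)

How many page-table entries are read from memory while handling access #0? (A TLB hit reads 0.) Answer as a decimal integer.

Per-access translation:
#0 VA=0x5C061C772 (r,user):
  [0] read 0x23 idx=23: raw=0x25007 flags P=1 W=1 U=1 S=0
  [1] read 0x25 idx=3: raw=0x29007 flags P=1 W=1 U=1 S=0
  [2] read 0x29 idx=28: raw=0x2C007 flags P=1 W=1 U=1 S=0
  ✓ 0x2C772  — 3 lookups
#1 VA=0x5C061C772 (r,kernel):
  TLB hit vpn=0x5C061C → PA=0x2C772
#2 VA=0x241A1D1FA (w,user):
  [0] read 0x23 idx=9: raw=0x2F007 flags P=1 W=1 U=1 S=0
  [1] read 0x2F idx=13: raw=0x30007 flags P=1 W=1 U=1 S=0
  [2] read 0x30 idx=29: raw=0x33007 flags P=1 W=1 U=1 S=0
  ✓ 0x331FA  — 3 lookups
#3 VA=0x5400001EE (r,kernel):
  [0] read 0x23 idx=21: raw=0x7B000 flags P=0 W=0 U=0 S=0
  ⇒ fault: PAGE_NOT_PRESENT  — 1 lookups
#4 VA=0x10000048C (w,kernel):
  [0] read 0x23 idx=4: raw=0x7E000 flags P=0 W=0 U=0 S=0
  ⇒ fault: PAGE_NOT_PRESENT  — 1 lookups
#5 VA=0x683806322 (r,kernel):
  [0] read 0x23 idx=26: raw=0x37007 flags P=1 W=1 U=1 S=0
  [1] read 0x37 idx=28: raw=0x39007 flags P=1 W=1 U=1 S=0
  [2] read 0x39 idx=6: raw=0x3A007 flags P=1 W=1 U=1 S=0
  ✓ 0x3A322  — 3 lookups

Entries read for #0: 3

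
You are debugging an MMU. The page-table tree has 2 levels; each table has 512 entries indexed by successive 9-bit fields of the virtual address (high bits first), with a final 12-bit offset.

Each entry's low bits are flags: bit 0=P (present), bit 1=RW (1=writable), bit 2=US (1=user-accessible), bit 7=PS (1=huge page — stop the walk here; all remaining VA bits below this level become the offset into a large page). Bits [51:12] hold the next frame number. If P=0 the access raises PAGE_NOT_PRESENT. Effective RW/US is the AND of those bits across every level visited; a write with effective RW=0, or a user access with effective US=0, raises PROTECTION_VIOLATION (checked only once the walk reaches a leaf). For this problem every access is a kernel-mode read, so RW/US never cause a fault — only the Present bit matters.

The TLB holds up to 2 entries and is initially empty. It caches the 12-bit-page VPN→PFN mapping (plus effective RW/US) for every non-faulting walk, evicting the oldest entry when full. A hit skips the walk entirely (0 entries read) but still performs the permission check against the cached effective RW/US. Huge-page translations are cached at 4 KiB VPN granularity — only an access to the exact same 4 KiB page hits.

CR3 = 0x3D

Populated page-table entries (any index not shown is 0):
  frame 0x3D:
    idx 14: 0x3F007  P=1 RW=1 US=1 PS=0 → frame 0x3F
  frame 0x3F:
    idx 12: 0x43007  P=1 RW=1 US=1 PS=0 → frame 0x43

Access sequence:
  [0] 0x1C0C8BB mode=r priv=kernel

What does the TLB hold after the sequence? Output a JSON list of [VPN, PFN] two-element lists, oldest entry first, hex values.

Per-access translation:
#0 VA=0x1C0C8BB (r,kernel):
  lvl0: tbl 0x3D, slot 14 ⇒ 0x3F007 (P1/RW1/US1/PS0)
  lvl1: tbl 0x3F, slot 12 ⇒ 0x43007 (P1/RW1/US1/PS0)
  ✓ 0x438BB  — 2 lookups

TLB: [["0x1C0C", "0x43"]]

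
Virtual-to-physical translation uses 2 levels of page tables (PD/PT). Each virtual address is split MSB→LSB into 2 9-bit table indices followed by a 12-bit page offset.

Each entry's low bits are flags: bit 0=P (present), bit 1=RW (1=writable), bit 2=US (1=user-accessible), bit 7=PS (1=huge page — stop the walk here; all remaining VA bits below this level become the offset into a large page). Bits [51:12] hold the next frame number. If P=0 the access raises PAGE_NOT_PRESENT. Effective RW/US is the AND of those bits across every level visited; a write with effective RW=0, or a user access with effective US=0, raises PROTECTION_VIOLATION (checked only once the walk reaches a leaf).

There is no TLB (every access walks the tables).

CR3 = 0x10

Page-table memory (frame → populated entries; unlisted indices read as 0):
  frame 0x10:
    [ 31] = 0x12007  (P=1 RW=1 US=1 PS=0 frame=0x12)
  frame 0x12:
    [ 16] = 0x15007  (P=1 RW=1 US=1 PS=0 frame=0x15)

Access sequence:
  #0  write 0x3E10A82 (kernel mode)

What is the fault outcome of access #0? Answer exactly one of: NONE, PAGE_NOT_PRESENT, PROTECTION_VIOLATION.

Walk each access:
#0 VA=0x3E10A82 (w,kernel):
  L0 @0x10[31] → 0x12007  P=1,RW=1,US=1,PS=0
  L1 @0x12[16] → 0x15007  P=1,RW=1,US=1,PS=0
  ✓ 0x15A82  — 2 lookups

Access #0 fault: NONE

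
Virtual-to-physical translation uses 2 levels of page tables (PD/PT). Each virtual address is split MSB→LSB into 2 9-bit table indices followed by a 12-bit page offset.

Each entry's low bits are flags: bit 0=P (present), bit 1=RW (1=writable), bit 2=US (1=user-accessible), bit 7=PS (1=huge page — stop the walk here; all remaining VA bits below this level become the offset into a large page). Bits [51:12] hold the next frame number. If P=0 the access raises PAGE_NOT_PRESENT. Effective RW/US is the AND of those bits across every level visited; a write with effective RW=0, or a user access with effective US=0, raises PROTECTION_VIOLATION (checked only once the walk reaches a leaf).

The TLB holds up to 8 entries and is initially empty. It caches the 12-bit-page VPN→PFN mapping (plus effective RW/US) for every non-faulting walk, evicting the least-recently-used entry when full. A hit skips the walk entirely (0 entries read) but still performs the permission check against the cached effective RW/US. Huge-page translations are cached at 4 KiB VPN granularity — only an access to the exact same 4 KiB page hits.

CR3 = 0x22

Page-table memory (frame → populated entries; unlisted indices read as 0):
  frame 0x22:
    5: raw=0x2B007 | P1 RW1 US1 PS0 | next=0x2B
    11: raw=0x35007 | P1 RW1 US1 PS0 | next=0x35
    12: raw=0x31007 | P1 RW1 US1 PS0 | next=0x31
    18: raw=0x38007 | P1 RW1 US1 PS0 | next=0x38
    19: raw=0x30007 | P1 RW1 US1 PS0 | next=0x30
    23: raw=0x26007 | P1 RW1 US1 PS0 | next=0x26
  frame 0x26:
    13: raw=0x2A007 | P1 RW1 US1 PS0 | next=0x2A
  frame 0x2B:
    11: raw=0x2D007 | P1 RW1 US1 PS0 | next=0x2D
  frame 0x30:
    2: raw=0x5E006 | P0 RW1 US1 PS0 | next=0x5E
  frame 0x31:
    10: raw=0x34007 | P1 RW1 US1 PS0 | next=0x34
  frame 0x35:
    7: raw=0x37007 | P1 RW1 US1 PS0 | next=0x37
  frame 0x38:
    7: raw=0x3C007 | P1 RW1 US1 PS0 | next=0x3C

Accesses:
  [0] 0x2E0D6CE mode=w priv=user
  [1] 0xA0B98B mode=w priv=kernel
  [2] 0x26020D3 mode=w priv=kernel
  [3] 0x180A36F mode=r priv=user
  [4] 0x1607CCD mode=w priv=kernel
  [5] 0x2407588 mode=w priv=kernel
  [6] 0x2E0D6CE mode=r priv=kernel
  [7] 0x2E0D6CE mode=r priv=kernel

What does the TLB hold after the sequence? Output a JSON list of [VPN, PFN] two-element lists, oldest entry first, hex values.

Walk each access:
#0 VA=0x2E0D6CE (w,user):
  [0] read 0x22 idx=23: raw=0x26007 flags P=1 W=1 U=1 S=0
  [1] read 0x26 idx=13: raw=0x2A007 flags P=1 W=1 U=1 S=0
  → PA=0x2A6CE  (2 entries read)
#1 VA=0xA0B98B (w,kernel):
  [0] read 0x22 idx=5: raw=0x2B007 flags P=1 W=1 U=1 S=0
  [1] read 0x2B idx=11: raw=0x2D007 flags P=1 W=1 U=1 S=0
  → PA=0x2D98B  (2 entries read)
#2 VA=0x26020D3 (w,kernel):
  [0] read 0x22 idx=19: raw=0x30007 flags P=1 W=1 U=1 S=0
  [1] read 0x30 idx=2: raw=0x5E006 flags P=0 W=1 U=1 S=0
  ⇒ fault: PAGE_NOT_PRESENT  — 2 lookups
#3 VA=0x180A36F (r,user):
  [0] read 0x22 idx=12: raw=0x31007 flags P=1 W=1 U=1 S=0
  [1] read 0x31 idx=10: raw=0x34007 flags P=1 W=1 U=1 S=0
  → PA=0x3436F  (2 entries read)
#4 VA=0x1607CCD (w,kernel):
  [0] read 0x22 idx=11: raw=0x35007 flags P=1 W=1 U=1 S=0
  [1] read 0x35 idx=7: raw=0x37007 flags P=1 W=1 U=1 S=0
  → PA=0x37CCD  (2 entries read)
#5 VA=0x2407588 (w,kernel):
  [0] read 0x22 idx=18: raw=0x38007 flags P=1 W=1 U=1 S=0
  [1] read 0x38 idx=7: raw=0x3C007 flags P=1 W=1 U=1 S=0
  → PA=0x3C588  (2 entries read)
#6 VA=0x2E0D6CE (r,kernel):
  TLB hit vpn=0x2E0D → PA=0x2A6CE
#7 VA=0x2E0D6CE (r,kernel):
  TLB hit vpn=0x2E0D → PA=0x2A6CE

TLB: [["0xA0B", "0x2D"], ["0x180A", "0x34"], ["0x1607", "0x37"], ["0x2407", "0x3C"], ["0x2E0D", "0x2A"]]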